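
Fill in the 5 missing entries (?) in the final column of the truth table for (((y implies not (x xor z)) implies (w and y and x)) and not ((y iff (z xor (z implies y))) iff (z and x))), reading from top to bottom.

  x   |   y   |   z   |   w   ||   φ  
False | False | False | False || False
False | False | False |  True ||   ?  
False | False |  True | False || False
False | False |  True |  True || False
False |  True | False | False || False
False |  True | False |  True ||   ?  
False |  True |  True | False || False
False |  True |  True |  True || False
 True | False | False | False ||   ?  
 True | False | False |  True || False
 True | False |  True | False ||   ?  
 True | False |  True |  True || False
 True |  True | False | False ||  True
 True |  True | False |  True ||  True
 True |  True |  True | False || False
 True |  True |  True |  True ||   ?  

False, False, False, False, True

Row x=False, y=False, z=False, w=True: ((y implies not (x xor z)) implies (w and y and x)) = False, not ((y iff (z xor (z implies y))) iff (z and x)) = False, so the formula = False.
Row x=False, y=True, z=False, w=True: ((y implies not (x xor z)) implies (w and y and x)) = False, not ((y iff (z xor (z implies y))) iff (z and x)) = True, so the formula = False.
Row x=True, y=False, z=False, w=False: ((y implies not (x xor z)) implies (w and y and x)) = False, not ((y iff (z xor (z implies y))) iff (z and x)) = False, so the formula = False.
Row x=True, y=False, z=True, w=False: ((y implies not (x xor z)) implies (w and y and x)) = False, not ((y iff (z xor (z implies y))) iff (z and x)) = True, so the formula = False.
Row x=True, y=True, z=True, w=True: ((y implies not (x xor z)) implies (w and y and x)) = True, not ((y iff (z xor (z implies y))) iff (z and x)) = True, so the formula = True.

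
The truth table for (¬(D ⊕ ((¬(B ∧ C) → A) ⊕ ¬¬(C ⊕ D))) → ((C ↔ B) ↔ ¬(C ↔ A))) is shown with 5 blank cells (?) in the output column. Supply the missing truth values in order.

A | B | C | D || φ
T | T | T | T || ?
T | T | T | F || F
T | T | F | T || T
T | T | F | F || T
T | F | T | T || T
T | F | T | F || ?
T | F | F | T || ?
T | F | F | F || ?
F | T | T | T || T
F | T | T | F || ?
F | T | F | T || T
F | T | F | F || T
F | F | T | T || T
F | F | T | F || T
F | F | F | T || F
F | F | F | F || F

F, T, T, T, T

Row A=T, B=T, C=T, D=T: ¬(D ⊕ ((¬(B ∧ C) → A) ⊕ ¬¬(C ⊕ D))) = T, ((C ↔ B) ↔ ¬(C ↔ A)) = F, so the formula = F.
Row A=T, B=F, C=T, D=F: ¬(D ⊕ ((¬(B ∧ C) → A) ⊕ ¬¬(C ⊕ D))) = T, ((C ↔ B) ↔ ¬(C ↔ A)) = T, so the formula = T.
Row A=T, B=F, C=F, D=T: ¬(D ⊕ ((¬(B ∧ C) → A) ⊕ ¬¬(C ⊕ D))) = F, ((C ↔ B) ↔ ¬(C ↔ A)) = T, so the formula = T.
Row A=T, B=F, C=F, D=F: ¬(D ⊕ ((¬(B ∧ C) → A) ⊕ ¬¬(C ⊕ D))) = F, ((C ↔ B) ↔ ¬(C ↔ A)) = T, so the formula = T.
Row A=F, B=T, C=T, D=F: ¬(D ⊕ ((¬(B ∧ C) → A) ⊕ ¬¬(C ⊕ D))) = T, ((C ↔ B) ↔ ¬(C ↔ A)) = T, so the formula = T.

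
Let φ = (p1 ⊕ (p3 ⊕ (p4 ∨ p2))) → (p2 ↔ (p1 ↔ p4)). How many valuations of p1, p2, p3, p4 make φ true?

p1  p2  p3  p4  |  φ
T   T   T   T   |  T
T   T   T   F   |  F
T   T   F   T   |  T
T   T   F   F   |  T
T   F   T   T   |  F
T   F   T   F   |  T
T   F   F   T   |  T
T   F   F   F   |  T
F   T   T   T   |  T
F   T   T   F   |  T
F   T   F   T   |  F
F   T   F   F   |  T
F   F   T   T   |  T
F   F   T   F   |  F
F   F   F   T   |  T
F   F   F   F   |  T
The formula is true on 12 of the 16 rows.

12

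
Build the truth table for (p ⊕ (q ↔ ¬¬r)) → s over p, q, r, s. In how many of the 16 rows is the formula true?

p  q  r  s  |  ((p ⊕ (q ↔ ¬¬r)) → s)
1  1  1  1  |            1          
1  1  1  0  |            1          
1  1  0  1  |            1          
1  1  0  0  |            0          
1  0  1  1  |            1          
1  0  1  0  |            0          
1  0  0  1  |            1          
1  0  0  0  |            1          
0  1  1  1  |            1          
0  1  1  0  |            0          
0  1  0  1  |            1          
0  1  0  0  |            1          
0  0  1  1  |            1          
0  0  1  0  |            1          
0  0  0  1  |            1          
0  0  0  0  |            0          
The formula is true on 12 of the 16 rows.

12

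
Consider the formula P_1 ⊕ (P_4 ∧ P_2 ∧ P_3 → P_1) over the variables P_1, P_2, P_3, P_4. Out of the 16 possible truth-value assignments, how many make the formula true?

7

P_1  P_2  P_3  P_4  |  (P_1 ⊕ ((P_4 ∧ P_2 ∧ P_3) → P_1))
 T    T    T    T   |                  F                
 T    T    T    F   |                  F                
 T    T    F    T   |                  F                
 T    T    F    F   |                  F                
 T    F    T    T   |                  F                
 T    F    T    F   |                  F                
 T    F    F    T   |                  F                
 T    F    F    F   |                  F                
 F    T    T    T   |                  F                
 F    T    T    F   |                  T                
 F    T    F    T   |                  T                
 F    T    F    F   |                  T                
 F    F    T    T   |                  T                
 F    F    T    F   |                  T                
 F    F    F    T   |                  T                
 F    F    F    F   |                  T                
The formula is true on 7 of the 16 rows.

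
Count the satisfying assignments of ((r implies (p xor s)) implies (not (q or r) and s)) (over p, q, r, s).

6

p | q | r | s || φ
T | T | T | T || T
T | T | T | F || F
T | T | F | T || F
T | T | F | F || F
T | F | T | T || T
T | F | T | F || F
T | F | F | T || T
T | F | F | F || F
F | T | T | T || F
F | T | T | F || T
F | T | F | T || F
F | T | F | F || F
F | F | T | T || F
F | F | T | F || T
F | F | F | T || T
F | F | F | F || F
The formula is true on 6 of the 16 rows.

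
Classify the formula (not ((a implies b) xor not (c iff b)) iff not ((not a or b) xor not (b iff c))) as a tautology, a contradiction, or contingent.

a | b | c || (a implies b) | (c iff b) | not (c iff b) | not a | (not a or b) | (b iff c) | not (b iff c) | φ
T | T | T ||       T       |     T     |       F       |   F   |      T       |     T     |       F       | T
T | T | F ||       T       |     F     |       T       |   F   |      T       |     F     |       T       | T
T | F | T ||       F       |     F     |       T       |   F   |      F       |     F     |       T       | T
T | F | F ||       F       |     T     |       F       |   F   |      F       |     T     |       F       | T
F | T | T ||       T       |     T     |       F       |   T   |      T       |     T     |       F       | T
F | T | F ||       T       |     F     |       T       |   T   |      T       |     F     |       T       | T
F | F | T ||       T       |     F     |       T       |   T   |      T       |     F     |       T       | T
F | F | F ||       T       |     T     |       F       |   T   |      T       |     T     |       F       | T
Every row is T, so the formula is a tautology.

tautology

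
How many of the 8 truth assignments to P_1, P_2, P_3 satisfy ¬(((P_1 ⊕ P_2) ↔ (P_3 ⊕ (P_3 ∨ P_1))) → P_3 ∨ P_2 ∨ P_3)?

2

P_1 | P_2 | P_3 || φ
 0  |  0  |  0  || 1
 0  |  0  |  1  || 0
 0  |  1  |  0  || 0
 0  |  1  |  1  || 0
 1  |  0  |  0  || 1
 1  |  0  |  1  || 0
 1  |  1  |  0  || 0
 1  |  1  |  1  || 0
The formula is true on 2 of the 8 rows.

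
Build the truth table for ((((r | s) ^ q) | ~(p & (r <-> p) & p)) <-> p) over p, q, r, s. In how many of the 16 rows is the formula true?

p | q | r | s | φ
- | - | - | - | -
0 | 0 | 0 | 0 | 0
0 | 0 | 0 | 1 | 0
0 | 0 | 1 | 0 | 0
0 | 0 | 1 | 1 | 0
0 | 1 | 0 | 0 | 0
0 | 1 | 0 | 1 | 0
0 | 1 | 1 | 0 | 0
0 | 1 | 1 | 1 | 0
1 | 0 | 0 | 0 | 1
1 | 0 | 0 | 1 | 1
1 | 0 | 1 | 0 | 1
1 | 0 | 1 | 1 | 1
1 | 1 | 0 | 0 | 1
1 | 1 | 0 | 1 | 1
1 | 1 | 1 | 0 | 0
1 | 1 | 1 | 1 | 0
The formula is true on 6 of the 16 rows.

6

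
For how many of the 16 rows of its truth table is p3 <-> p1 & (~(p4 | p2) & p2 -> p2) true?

  p1     p2     p3     p4      (p4 | p2)  ~(p4 | p2)  (~(p4 | p2) & p2)  ((~(p4 | p2) & p2) -> p2)    φ  
 True   True   True   True        True      False           False                   True             True
 True   True   True  False        True      False           False                   True             True
 True   True  False   True        True      False           False                   True            False
 True   True  False  False        True      False           False                   True            False
 True  False   True   True        True      False           False                   True             True
 True  False   True  False       False       True           False                   True             True
 True  False  False   True        True      False           False                   True            False
 True  False  False  False       False       True           False                   True            False
False   True   True   True        True      False           False                   True            False
False   True   True  False        True      False           False                   True            False
False   True  False   True        True      False           False                   True             True
False   True  False  False        True      False           False                   True             True
False  False   True   True        True      False           False                   True            False
False  False   True  False       False       True           False                   True            False
False  False  False   True        True      False           False                   True             True
False  False  False  False       False       True           False                   True             True
The formula is true on 8 of the 16 rows.

8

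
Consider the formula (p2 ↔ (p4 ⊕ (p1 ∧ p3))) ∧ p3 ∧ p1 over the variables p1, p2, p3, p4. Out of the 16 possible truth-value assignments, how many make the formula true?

p1  p2  p3  p4  |  (p1 ∧ p3)  (p4 ⊕ (p1 ∧ p3))  (p2 ↔ (p4 ⊕ (p1 ∧ p3)))  (p3 ∧ p1)  φ
1   1   1   1   |      1             0                     0                 1      0
1   1   1   0   |      1             1                     1                 1      1
1   1   0   1   |      0             1                     1                 0      0
1   1   0   0   |      0             0                     0                 0      0
1   0   1   1   |      1             0                     1                 1      1
1   0   1   0   |      1             1                     0                 1      0
1   0   0   1   |      0             1                     0                 0      0
1   0   0   0   |      0             0                     1                 0      0
0   1   1   1   |      0             1                     1                 0      0
0   1   1   0   |      0             0                     0                 0      0
0   1   0   1   |      0             1                     1                 0      0
0   1   0   0   |      0             0                     0                 0      0
0   0   1   1   |      0             1                     0                 0      0
0   0   1   0   |      0             0                     1                 0      0
0   0   0   1   |      0             1                     0                 0      0
0   0   0   0   |      0             0                     1                 0      0
The formula is true on 2 of the 16 rows.

2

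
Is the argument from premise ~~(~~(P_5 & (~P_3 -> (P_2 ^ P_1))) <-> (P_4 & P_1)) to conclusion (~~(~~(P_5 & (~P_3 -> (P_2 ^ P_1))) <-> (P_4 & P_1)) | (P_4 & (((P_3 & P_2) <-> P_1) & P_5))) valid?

yes

P_1 | P_2 | P_3 | P_4 | P_5 || φ | ψ
 T  |  T  |  T  |  T  |  T  || T | T
 T  |  T  |  T  |  T  |  F  || F | F
 T  |  T  |  T  |  F  |  T  || F | F
 T  |  T  |  T  |  F  |  F  || T | T
 T  |  T  |  F  |  T  |  T  || F | F
 T  |  T  |  F  |  T  |  F  || F | F
 T  |  T  |  F  |  F  |  T  || T | T
 T  |  T  |  F  |  F  |  F  || T | T
 T  |  F  |  T  |  T  |  T  || T | T
 T  |  F  |  T  |  T  |  F  || F | F
 T  |  F  |  T  |  F  |  T  || F | F
 T  |  F  |  T  |  F  |  F  || T | T
 T  |  F  |  F  |  T  |  T  || T | T
 T  |  F  |  F  |  T  |  F  || F | F
 T  |  F  |  F  |  F  |  T  || F | F
 T  |  F  |  F  |  F  |  F  || T | T
 F  |  T  |  T  |  T  |  T  || F | F
 F  |  T  |  T  |  T  |  F  || T | T
 F  |  T  |  T  |  F  |  T  || F | F
 F  |  T  |  T  |  F  |  F  || T | T
 F  |  T  |  F  |  T  |  T  || F | T
 F  |  T  |  F  |  T  |  F  || T | T
 F  |  T  |  F  |  F  |  T  || F | F
 F  |  T  |  F  |  F  |  F  || T | T
 F  |  F  |  T  |  T  |  T  || F | T
 F  |  F  |  T  |  T  |  F  || T | T
 F  |  F  |  T  |  F  |  T  || F | F
 F  |  F  |  T  |  F  |  F  || T | T
 F  |  F  |  F  |  T  |  T  || T | T
 F  |  F  |  F  |  T  |  F  || T | T
 F  |  F  |  F  |  F  |  T  || T | T
 F  |  F  |  F  |  F  |  F  || T | T
In every row where φ is true, ψ is also true, so φ ⊨ ψ.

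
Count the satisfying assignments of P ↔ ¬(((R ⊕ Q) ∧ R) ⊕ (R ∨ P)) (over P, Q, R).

2

P  Q  R  |  (R ⊕ Q)  ((R ⊕ Q) ∧ R)  (R ∨ P)  (((R ⊕ Q) ∧ R) ⊕ (R ∨ P))  ¬(((R ⊕ Q) ∧ R) ⊕ (R ∨ P))  (P ↔ ¬(((R ⊕ Q) ∧ R) ⊕ (R ∨ P)))
T  T  T  |     F           F           T                 T                          F                              F                
T  T  F  |     T           F           T                 T                          F                              F                
T  F  T  |     T           T           T                 F                          T                              T                
T  F  F  |     F           F           T                 T                          F                              F                
F  T  T  |     F           F           T                 T                          F                              T                
F  T  F  |     T           F           F                 F                          T                              F                
F  F  T  |     T           T           T                 F                          T                              F                
F  F  F  |     F           F           F                 F                          T                              F                
The formula is true on 2 of the 8 rows.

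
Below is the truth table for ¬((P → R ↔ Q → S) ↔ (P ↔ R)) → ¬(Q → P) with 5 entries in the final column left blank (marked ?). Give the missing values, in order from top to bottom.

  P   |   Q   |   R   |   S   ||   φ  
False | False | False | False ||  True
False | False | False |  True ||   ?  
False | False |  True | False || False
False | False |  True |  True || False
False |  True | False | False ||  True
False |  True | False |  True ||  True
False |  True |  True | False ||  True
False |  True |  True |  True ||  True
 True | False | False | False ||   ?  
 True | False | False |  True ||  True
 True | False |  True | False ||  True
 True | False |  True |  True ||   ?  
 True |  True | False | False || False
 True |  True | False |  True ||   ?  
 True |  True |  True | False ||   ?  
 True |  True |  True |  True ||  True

True, True, True, True, False

Row P=False, Q=False, R=False, S=True: ¬((P → R ↔ Q → S) ↔ (P ↔ R)) = False, ¬(Q → P) = False, so the formula = True.
Row P=True, Q=False, R=False, S=False: ¬((P → R ↔ Q → S) ↔ (P ↔ R)) = False, ¬(Q → P) = False, so the formula = True.
Row P=True, Q=False, R=True, S=True: ¬((P → R ↔ Q → S) ↔ (P ↔ R)) = False, ¬(Q → P) = False, so the formula = True.
Row P=True, Q=True, R=False, S=True: ¬((P → R ↔ Q → S) ↔ (P ↔ R)) = False, ¬(Q → P) = False, so the formula = True.
Row P=True, Q=True, R=True, S=False: ¬((P → R ↔ Q → S) ↔ (P ↔ R)) = True, ¬(Q → P) = False, so the formula = False.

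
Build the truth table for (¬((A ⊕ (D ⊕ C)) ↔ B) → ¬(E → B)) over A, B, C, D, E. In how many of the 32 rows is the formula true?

20

A  B  C  D  E  |  φ
T  T  T  T  T  |  T
T  T  T  T  F  |  T
T  T  T  F  T  |  F
T  T  T  F  F  |  F
T  T  F  T  T  |  F
T  T  F  T  F  |  F
T  T  F  F  T  |  T
T  T  F  F  F  |  T
T  F  T  T  T  |  T
T  F  T  T  F  |  F
T  F  T  F  T  |  T
T  F  T  F  F  |  T
T  F  F  T  T  |  T
T  F  F  T  F  |  T
T  F  F  F  T  |  T
T  F  F  F  F  |  F
F  T  T  T  T  |  F
F  T  T  T  F  |  F
F  T  T  F  T  |  T
F  T  T  F  F  |  T
F  T  F  T  T  |  T
F  T  F  T  F  |  T
F  T  F  F  T  |  F
F  T  F  F  F  |  F
F  F  T  T  T  |  T
F  F  T  T  F  |  T
F  F  T  F  T  |  T
F  F  T  F  F  |  F
F  F  F  T  T  |  T
F  F  F  T  F  |  F
F  F  F  F  T  |  T
F  F  F  F  F  |  T
The formula is true on 20 of the 32 rows.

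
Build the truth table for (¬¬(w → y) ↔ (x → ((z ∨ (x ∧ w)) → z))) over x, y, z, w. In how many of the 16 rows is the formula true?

12

  x   |   y   |   z   |   w   || (w → y) | ¬(w → y) | ¬¬(w → y) | (x ∧ w) | (z ∨ (x ∧ w)) | ((z ∨ (x ∧ w)) → z) | (x → ((z ∨ (x ∧ w)) → z)) |   φ  
 True |  True |  True |  True ||   True  |  False   |    True   |   True  |      True     |         True        |            True           |  True
 True |  True |  True | False ||   True  |  False   |    True   |  False  |      True     |         True        |            True           |  True
 True |  True | False |  True ||   True  |  False   |    True   |   True  |      True     |        False        |           False           | False
 True |  True | False | False ||   True  |  False   |    True   |  False  |     False     |         True        |            True           |  True
 True | False |  True |  True ||  False  |   True   |   False   |   True  |      True     |         True        |            True           | False
 True | False |  True | False ||   True  |  False   |    True   |  False  |      True     |         True        |            True           |  True
 True | False | False |  True ||  False  |   True   |   False   |   True  |      True     |        False        |           False           |  True
 True | False | False | False ||   True  |  False   |    True   |  False  |     False     |         True        |            True           |  True
False |  True |  True |  True ||   True  |  False   |    True   |  False  |      True     |         True        |            True           |  True
False |  True |  True | False ||   True  |  False   |    True   |  False  |      True     |         True        |            True           |  True
False |  True | False |  True ||   True  |  False   |    True   |  False  |     False     |         True        |            True           |  True
False |  True | False | False ||   True  |  False   |    True   |  False  |     False     |         True        |            True           |  True
False | False |  True |  True ||  False  |   True   |   False   |  False  |      True     |         True        |            True           | False
False | False |  True | False ||   True  |  False   |    True   |  False  |      True     |         True        |            True           |  True
False | False | False |  True ||  False  |   True   |   False   |  False  |     False     |         True        |            True           | False
False | False | False | False ||   True  |  False   |    True   |  False  |     False     |         True        |            True           |  True
The formula is true on 12 of the 16 rows.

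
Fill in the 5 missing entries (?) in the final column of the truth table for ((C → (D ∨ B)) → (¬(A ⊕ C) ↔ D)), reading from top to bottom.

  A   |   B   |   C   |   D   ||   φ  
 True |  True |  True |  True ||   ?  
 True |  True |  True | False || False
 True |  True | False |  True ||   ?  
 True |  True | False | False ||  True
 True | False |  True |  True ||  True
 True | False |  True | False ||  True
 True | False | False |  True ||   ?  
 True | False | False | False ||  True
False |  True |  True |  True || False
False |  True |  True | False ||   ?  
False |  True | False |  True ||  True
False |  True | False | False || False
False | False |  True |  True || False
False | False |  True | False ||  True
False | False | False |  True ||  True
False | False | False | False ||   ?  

True, False, False, True, False

Row A=True, B=True, C=True, D=True: (C → (D ∨ B)) = True, (¬(A ⊕ C) ↔ D) = True, so the formula = True.
Row A=True, B=True, C=False, D=True: (C → (D ∨ B)) = True, (¬(A ⊕ C) ↔ D) = False, so the formula = False.
Row A=True, B=False, C=False, D=True: (C → (D ∨ B)) = True, (¬(A ⊕ C) ↔ D) = False, so the formula = False.
Row A=False, B=True, C=True, D=False: (C → (D ∨ B)) = True, (¬(A ⊕ C) ↔ D) = True, so the formula = True.
Row A=False, B=False, C=False, D=False: (C → (D ∨ B)) = True, (¬(A ⊕ C) ↔ D) = False, so the formula = False.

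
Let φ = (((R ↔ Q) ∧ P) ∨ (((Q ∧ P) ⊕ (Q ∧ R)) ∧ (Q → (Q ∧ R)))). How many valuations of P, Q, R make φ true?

  P   |   Q   |   R   |   φ  
----- | ----- | ----- | -----
 True |  True |  True |  True
 True |  True | False | False
 True | False |  True | False
 True | False | False |  True
False |  True |  True |  True
False |  True | False | False
False | False |  True | False
False | False | False | False
The formula is true on 3 of the 8 rows.

3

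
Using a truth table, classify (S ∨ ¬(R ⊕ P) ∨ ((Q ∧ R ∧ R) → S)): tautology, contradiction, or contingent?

contingent

P | Q | R | S | φ
- | - | - | - | -
T | T | T | T | T
T | T | T | F | T
T | T | F | T | T
T | T | F | F | T
T | F | T | T | T
T | F | T | F | T
T | F | F | T | T
T | F | F | F | T
F | T | T | T | T
F | T | T | F | F
F | T | F | T | T
F | T | F | F | T
F | F | T | T | T
F | F | T | F | T
F | F | F | T | T
F | F | F | F | T
15 of 16 rows are T, so the formula is contingent.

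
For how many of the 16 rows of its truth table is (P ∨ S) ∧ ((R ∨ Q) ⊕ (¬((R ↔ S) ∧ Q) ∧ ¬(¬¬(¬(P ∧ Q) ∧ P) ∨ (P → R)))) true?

P  Q  R  S  |  φ
1  1  1  1  |  1
1  1  1  0  |  1
1  1  0  1  |  0
1  1  0  0  |  1
1  0  1  1  |  1
1  0  1  0  |  1
1  0  0  1  |  0
1  0  0  0  |  0
0  1  1  1  |  1
0  1  1  0  |  0
0  1  0  1  |  1
0  1  0  0  |  0
0  0  1  1  |  1
0  0  1  0  |  0
0  0  0  1  |  0
0  0  0  0  |  0
The formula is true on 8 of the 16 rows.

8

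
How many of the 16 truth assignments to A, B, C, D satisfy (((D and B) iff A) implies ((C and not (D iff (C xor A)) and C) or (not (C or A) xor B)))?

14

A | B | C | D || (D and B) | ((D and B) iff A) | (C xor A) | (D iff (C xor A)) | not (D iff (C xor A)) | (C or A) | not (C or A) | (not (C or A) xor B) | φ
0 | 0 | 0 | 0 ||     0     |         1         |     0     |         1         |           0           |    0     |      1       |          1           | 1
0 | 0 | 0 | 1 ||     0     |         1         |     0     |         0         |           1           |    0     |      1       |          1           | 1
0 | 0 | 1 | 0 ||     0     |         1         |     1     |         0         |           1           |    1     |      0       |          0           | 1
0 | 0 | 1 | 1 ||     0     |         1         |     1     |         1         |           0           |    1     |      0       |          0           | 0
0 | 1 | 0 | 0 ||     0     |         1         |     0     |         1         |           0           |    0     |      1       |          0           | 0
0 | 1 | 0 | 1 ||     1     |         0         |     0     |         0         |           1           |    0     |      1       |          0           | 1
0 | 1 | 1 | 0 ||     0     |         1         |     1     |         0         |           1           |    1     |      0       |          1           | 1
0 | 1 | 1 | 1 ||     1     |         0         |     1     |         1         |           0           |    1     |      0       |          1           | 1
1 | 0 | 0 | 0 ||     0     |         0         |     1     |         0         |           1           |    1     |      0       |          0           | 1
1 | 0 | 0 | 1 ||     0     |         0         |     1     |         1         |           0           |    1     |      0       |          0           | 1
1 | 0 | 1 | 0 ||     0     |         0         |     0     |         1         |           0           |    1     |      0       |          0           | 1
1 | 0 | 1 | 1 ||     0     |         0         |     0     |         0         |           1           |    1     |      0       |          0           | 1
1 | 1 | 0 | 0 ||     0     |         0         |     1     |         0         |           1           |    1     |      0       |          1           | 1
1 | 1 | 0 | 1 ||     1     |         1         |     1     |         1         |           0           |    1     |      0       |          1           | 1
1 | 1 | 1 | 0 ||     0     |         0         |     0     |         1         |           0           |    1     |      0       |          1           | 1
1 | 1 | 1 | 1 ||     1     |         1         |     0     |         0         |           1           |    1     |      0       |          1           | 1
The formula is true on 14 of the 16 rows.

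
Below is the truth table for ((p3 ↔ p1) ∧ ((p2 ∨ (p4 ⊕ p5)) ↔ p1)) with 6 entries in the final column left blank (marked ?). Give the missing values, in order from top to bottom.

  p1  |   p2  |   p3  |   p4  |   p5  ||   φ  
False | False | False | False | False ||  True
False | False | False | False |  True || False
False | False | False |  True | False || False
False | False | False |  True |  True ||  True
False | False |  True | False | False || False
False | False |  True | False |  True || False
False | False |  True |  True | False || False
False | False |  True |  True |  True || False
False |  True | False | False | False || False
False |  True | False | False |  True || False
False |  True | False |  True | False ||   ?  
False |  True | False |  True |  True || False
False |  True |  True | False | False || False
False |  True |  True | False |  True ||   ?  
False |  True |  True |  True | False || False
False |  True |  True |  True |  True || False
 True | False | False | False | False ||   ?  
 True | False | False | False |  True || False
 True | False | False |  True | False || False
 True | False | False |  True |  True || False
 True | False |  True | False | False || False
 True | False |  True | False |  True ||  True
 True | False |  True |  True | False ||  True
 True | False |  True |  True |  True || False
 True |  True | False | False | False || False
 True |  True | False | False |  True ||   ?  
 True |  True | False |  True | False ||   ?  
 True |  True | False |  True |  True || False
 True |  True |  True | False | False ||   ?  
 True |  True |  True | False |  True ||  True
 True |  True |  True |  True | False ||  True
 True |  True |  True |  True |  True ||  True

Row p1=False, p2=True, p3=False, p4=True, p5=False: (p3 ↔ p1) = True, ((p2 ∨ (p4 ⊕ p5)) ↔ p1) = False, so the formula = False.
Row p1=False, p2=True, p3=True, p4=False, p5=True: (p3 ↔ p1) = False, ((p2 ∨ (p4 ⊕ p5)) ↔ p1) = False, so the formula = False.
Row p1=True, p2=False, p3=False, p4=False, p5=False: (p3 ↔ p1) = False, ((p2 ∨ (p4 ⊕ p5)) ↔ p1) = False, so the formula = False.
Row p1=True, p2=True, p3=False, p4=False, p5=True: (p3 ↔ p1) = False, ((p2 ∨ (p4 ⊕ p5)) ↔ p1) = True, so the formula = False.
Row p1=True, p2=True, p3=False, p4=True, p5=False: (p3 ↔ p1) = False, ((p2 ∨ (p4 ⊕ p5)) ↔ p1) = True, so the formula = False.
Row p1=True, p2=True, p3=True, p4=False, p5=False: (p3 ↔ p1) = True, ((p2 ∨ (p4 ⊕ p5)) ↔ p1) = True, so the formula = True.

False, False, False, False, False, True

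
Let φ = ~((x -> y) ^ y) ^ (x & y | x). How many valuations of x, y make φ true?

1

x  y     (~((x -> y) ^ y) ^ ((x & y) | x))
F  F                     F                
F  T                     T                
T  F                     F                
T  T                     F                
The formula is true on 1 of the 4 rows.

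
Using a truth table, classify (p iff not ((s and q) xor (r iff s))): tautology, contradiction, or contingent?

  p      q      r      s    |  (s and q)  (r iff s)  ((s and q) xor (r iff s))    φ  
False  False  False  False  |    False       True               True             True
False  False  False   True  |    False      False              False            False
False  False   True  False  |    False      False              False            False
False  False   True   True  |    False       True               True             True
False   True  False  False  |    False       True               True             True
False   True  False   True  |     True      False               True             True
False   True   True  False  |    False      False              False            False
False   True   True   True  |     True       True              False            False
 True  False  False  False  |    False       True               True            False
 True  False  False   True  |    False      False              False             True
 True  False   True  False  |    False      False              False             True
 True  False   True   True  |    False       True               True            False
 True   True  False  False  |    False       True               True            False
 True   True  False   True  |     True      False               True            False
 True   True   True  False  |    False      False              False             True
 True   True   True   True  |     True       True              False             True
8 of 16 rows are True, so the formula is contingent.

contingent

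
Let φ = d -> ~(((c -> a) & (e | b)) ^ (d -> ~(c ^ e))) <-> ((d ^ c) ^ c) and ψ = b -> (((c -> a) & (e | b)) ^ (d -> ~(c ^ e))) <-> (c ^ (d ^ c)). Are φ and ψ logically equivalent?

not equivalent

a  b  c  d  e  |  φ  ψ
F  F  F  F  F  |  F  F
F  F  F  F  T  |  F  F
F  F  F  T  F  |  F  T
F  F  F  T  T  |  F  T
F  F  T  F  F  |  F  F
F  F  T  F  T  |  F  F
F  F  T  T  F  |  T  T
F  F  T  T  T  |  F  T
F  T  F  F  F  |  F  T
F  T  F  F  T  |  F  T
F  T  F  T  F  |  T  F
F  T  F  T  T  |  F  T
F  T  T  F  F  |  F  F
F  T  T  F  T  |  F  F
F  T  T  T  F  |  T  F
F  T  T  T  T  |  F  T
T  F  F  F  F  |  F  F
T  F  F  F  T  |  F  F
T  F  F  T  F  |  F  T
T  F  F  T  T  |  F  T
T  F  T  F  F  |  F  F
T  F  T  F  T  |  F  F
T  F  T  T  F  |  T  T
T  F  T  T  T  |  T  T
T  T  F  F  F  |  F  T
T  T  F  F  T  |  F  T
T  T  F  T  F  |  T  F
T  T  F  T  T  |  F  T
T  T  T  F  F  |  F  T
T  T  T  F  T  |  F  T
T  T  T  T  F  |  F  T
T  T  T  T  T  |  T  F
The columns differ at a=F, b=F, c=F, d=T, e=F (φ=F, ψ=T), so they are not equivalent.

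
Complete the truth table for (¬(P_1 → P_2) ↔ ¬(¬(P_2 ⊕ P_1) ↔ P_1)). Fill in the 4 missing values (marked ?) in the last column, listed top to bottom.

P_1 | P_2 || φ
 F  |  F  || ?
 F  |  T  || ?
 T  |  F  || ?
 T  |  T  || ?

F, T, T, T

Row P_1=F, P_2=F: ¬(P_1 → P_2) = F, ¬(¬(P_2 ⊕ P_1) ↔ P_1) = T, so the formula = F.
Row P_1=F, P_2=T: ¬(P_1 → P_2) = F, ¬(¬(P_2 ⊕ P_1) ↔ P_1) = F, so the formula = T.
Row P_1=T, P_2=F: ¬(P_1 → P_2) = T, ¬(¬(P_2 ⊕ P_1) ↔ P_1) = T, so the formula = T.
Row P_1=T, P_2=T: ¬(P_1 → P_2) = F, ¬(¬(P_2 ⊕ P_1) ↔ P_1) = F, so the formula = T.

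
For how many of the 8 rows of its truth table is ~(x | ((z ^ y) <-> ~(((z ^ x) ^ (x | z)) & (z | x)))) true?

2

x | y | z | φ
- | - | - | -
T | T | T | F
T | T | F | F
T | F | T | F
T | F | F | F
F | T | T | T
F | T | F | F
F | F | T | F
F | F | F | T
The formula is true on 2 of the 8 rows.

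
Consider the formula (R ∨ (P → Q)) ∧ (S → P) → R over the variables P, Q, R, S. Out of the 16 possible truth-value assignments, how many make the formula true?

  P   |   Q   |   R   |   S   || (P → Q) | (R ∨ (P → Q)) | (S → P) | ((R ∨ (P → Q)) ∧ (S → P)) | (((R ∨ (P → Q)) ∧ (S → P)) → R)
 True |  True |  True |  True ||   True  |      True     |   True  |            True           |               True             
 True |  True |  True | False ||   True  |      True     |   True  |            True           |               True             
 True |  True | False |  True ||   True  |      True     |   True  |            True           |              False             
 True |  True | False | False ||   True  |      True     |   True  |            True           |              False             
 True | False |  True |  True ||  False  |      True     |   True  |            True           |               True             
 True | False |  True | False ||  False  |      True     |   True  |            True           |               True             
 True | False | False |  True ||  False  |     False     |   True  |           False           |               True             
 True | False | False | False ||  False  |     False     |   True  |           False           |               True             
False |  True |  True |  True ||   True  |      True     |  False  |           False           |               True             
False |  True |  True | False ||   True  |      True     |   True  |            True           |               True             
False |  True | False |  True ||   True  |      True     |  False  |           False           |               True             
False |  True | False | False ||   True  |      True     |   True  |            True           |              False             
False | False |  True |  True ||   True  |      True     |  False  |           False           |               True             
False | False |  True | False ||   True  |      True     |   True  |            True           |               True             
False | False | False |  True ||   True  |      True     |  False  |           False           |               True             
False | False | False | False ||   True  |      True     |   True  |            True           |              False             
The formula is true on 12 of the 16 rows.

12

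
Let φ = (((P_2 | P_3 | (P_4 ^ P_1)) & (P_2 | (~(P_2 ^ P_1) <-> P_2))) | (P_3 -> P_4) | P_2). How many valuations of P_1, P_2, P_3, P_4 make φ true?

15

P_1 | P_2 | P_3 | P_4 | φ
--- | --- | --- | --- | -
 0  |  0  |  0  |  0  | 1
 0  |  0  |  0  |  1  | 1
 0  |  0  |  1  |  0  | 0
 0  |  0  |  1  |  1  | 1
 0  |  1  |  0  |  0  | 1
 0  |  1  |  0  |  1  | 1
 0  |  1  |  1  |  0  | 1
 0  |  1  |  1  |  1  | 1
 1  |  0  |  0  |  0  | 1
 1  |  0  |  0  |  1  | 1
 1  |  0  |  1  |  0  | 1
 1  |  0  |  1  |  1  | 1
 1  |  1  |  0  |  0  | 1
 1  |  1  |  0  |  1  | 1
 1  |  1  |  1  |  0  | 1
 1  |  1  |  1  |  1  | 1
The formula is true on 15 of the 16 rows.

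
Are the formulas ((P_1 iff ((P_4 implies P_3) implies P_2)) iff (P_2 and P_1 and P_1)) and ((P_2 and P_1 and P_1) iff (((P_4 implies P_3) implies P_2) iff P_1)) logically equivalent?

equivalent

P_1 | P_2 | P_3 | P_4 || φ | ψ
 F  |  F  |  F  |  F  || F | F
 F  |  F  |  F  |  T  || T | T
 F  |  F  |  T  |  F  || F | F
 F  |  F  |  T  |  T  || F | F
 F  |  T  |  F  |  F  || T | T
 F  |  T  |  F  |  T  || T | T
 F  |  T  |  T  |  F  || T | T
 F  |  T  |  T  |  T  || T | T
 T  |  F  |  F  |  F  || T | T
 T  |  F  |  F  |  T  || F | F
 T  |  F  |  T  |  F  || T | T
 T  |  F  |  T  |  T  || T | T
 T  |  T  |  F  |  F  || T | T
 T  |  T  |  F  |  T  || T | T
 T  |  T  |  T  |  F  || T | T
 T  |  T  |  T  |  T  || T | T
The columns for φ and ψ agree on every row, so they are logically equivalent.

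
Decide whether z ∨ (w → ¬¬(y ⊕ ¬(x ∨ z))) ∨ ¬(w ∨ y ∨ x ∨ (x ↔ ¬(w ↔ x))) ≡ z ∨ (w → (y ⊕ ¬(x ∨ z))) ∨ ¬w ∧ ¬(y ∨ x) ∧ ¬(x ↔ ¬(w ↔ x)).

x | y | z | w | φ | ψ
- | - | - | - | - | -
T | T | T | T | T | T
T | T | T | F | T | T
T | T | F | T | T | T
T | T | F | F | T | T
T | F | T | T | T | T
T | F | T | F | T | T
T | F | F | T | F | F
T | F | F | F | T | T
F | T | T | T | T | T
F | T | T | F | T | T
F | T | F | T | F | F
F | T | F | F | T | T
F | F | T | T | T | T
F | F | T | F | T | T
F | F | F | T | T | T
F | F | F | F | T | T
The columns for φ and ψ agree on every row, so they are logically equivalent.

equivalent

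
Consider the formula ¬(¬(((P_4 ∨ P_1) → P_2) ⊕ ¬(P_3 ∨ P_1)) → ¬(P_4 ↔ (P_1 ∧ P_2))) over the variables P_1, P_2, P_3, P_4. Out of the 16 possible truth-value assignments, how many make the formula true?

4

 P_1  |  P_2  |  P_3  |  P_4  |   φ  
----- | ----- | ----- | ----- | -----
 True |  True |  True |  True | False
 True |  True |  True | False | False
 True |  True | False |  True | False
 True |  True | False | False | False
 True | False |  True |  True | False
 True | False |  True | False |  True
 True | False | False |  True | False
 True | False | False | False |  True
False |  True |  True |  True | False
False |  True |  True | False | False
False |  True | False |  True | False
False |  True | False | False |  True
False | False |  True |  True | False
False | False |  True | False | False
False | False | False |  True | False
False | False | False | False |  True
The formula is true on 4 of the 16 rows.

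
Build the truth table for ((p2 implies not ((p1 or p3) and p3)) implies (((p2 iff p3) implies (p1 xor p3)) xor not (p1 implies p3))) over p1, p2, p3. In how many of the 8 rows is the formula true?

p1  p2  p3  |  φ
F   F   F   |  F
F   F   T   |  T
F   T   F   |  T
F   T   T   |  T
T   F   F   |  F
T   F   T   |  T
T   T   F   |  F
T   T   T   |  T
The formula is true on 5 of the 8 rows.

5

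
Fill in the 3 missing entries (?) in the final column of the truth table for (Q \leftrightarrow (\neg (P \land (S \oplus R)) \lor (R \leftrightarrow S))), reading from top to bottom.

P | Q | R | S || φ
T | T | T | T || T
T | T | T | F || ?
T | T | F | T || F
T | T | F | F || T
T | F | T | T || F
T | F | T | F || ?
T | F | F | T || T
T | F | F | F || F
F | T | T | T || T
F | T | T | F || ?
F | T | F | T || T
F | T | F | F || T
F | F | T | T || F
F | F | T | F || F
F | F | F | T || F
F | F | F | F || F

F, T, T

Row P=T, Q=T, R=T, S=F: (\neg (P \land (S \oplus R)) \lor (R \leftrightarrow S)) = F, so the formula = F.
Row P=T, Q=F, R=T, S=F: (\neg (P \land (S \oplus R)) \lor (R \leftrightarrow S)) = F, so the formula = T.
Row P=F, Q=T, R=T, S=F: (\neg (P \land (S \oplus R)) \lor (R \leftrightarrow S)) = T, so the formula = T.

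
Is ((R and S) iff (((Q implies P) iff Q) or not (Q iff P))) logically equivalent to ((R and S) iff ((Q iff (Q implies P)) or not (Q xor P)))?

not equivalent

P  Q  R  S  |  φ  ψ
1  1  1  1  |  1  1
1  1  1  0  |  0  0
1  1  0  1  |  0  0
1  1  0  0  |  0  0
1  0  1  1  |  1  0
1  0  1  0  |  0  1
1  0  0  1  |  0  1
1  0  0  0  |  0  1
0  1  1  1  |  1  0
0  1  1  0  |  0  1
0  1  0  1  |  0  1
0  1  0  0  |  0  1
0  0  1  1  |  0  1
0  0  1  0  |  1  0
0  0  0  1  |  1  0
0  0  0  0  |  1  0
The columns differ at P=1, Q=0, R=1, S=1 (φ=1, ψ=0), so they are not equivalent.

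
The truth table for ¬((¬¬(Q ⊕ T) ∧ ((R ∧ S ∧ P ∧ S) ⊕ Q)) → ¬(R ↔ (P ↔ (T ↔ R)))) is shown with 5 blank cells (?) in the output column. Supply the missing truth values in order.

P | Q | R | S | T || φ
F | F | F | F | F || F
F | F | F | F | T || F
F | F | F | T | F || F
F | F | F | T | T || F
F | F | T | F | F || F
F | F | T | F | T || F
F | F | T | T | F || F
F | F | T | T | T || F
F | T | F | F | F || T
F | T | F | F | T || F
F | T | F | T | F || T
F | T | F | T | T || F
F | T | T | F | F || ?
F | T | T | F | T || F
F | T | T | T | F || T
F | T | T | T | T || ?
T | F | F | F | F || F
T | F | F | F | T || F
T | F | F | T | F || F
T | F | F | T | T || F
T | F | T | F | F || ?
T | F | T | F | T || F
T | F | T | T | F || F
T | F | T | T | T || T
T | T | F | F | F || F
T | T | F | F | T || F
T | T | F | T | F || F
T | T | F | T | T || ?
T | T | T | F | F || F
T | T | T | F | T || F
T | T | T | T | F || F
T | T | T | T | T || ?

T, F, F, F, F

Row P=F, Q=T, R=T, S=F, T=F: (¬¬(Q ⊕ T) ∧ ((R ∧ S ∧ P ∧ S) ⊕ Q)) = T, ¬(R ↔ (P ↔ (T ↔ R))) = F, ((¬¬(Q ⊕ T) ∧ ((R ∧ S ∧ P ∧ S) ⊕ Q)) → ¬(R ↔ (P ↔ (T ↔ R)))) = F, so the formula = T.
Row P=F, Q=T, R=T, S=T, T=T: (¬¬(Q ⊕ T) ∧ ((R ∧ S ∧ P ∧ S) ⊕ Q)) = F, ¬(R ↔ (P ↔ (T ↔ R))) = T, ((¬¬(Q ⊕ T) ∧ ((R ∧ S ∧ P ∧ S) ⊕ Q)) → ¬(R ↔ (P ↔ (T ↔ R)))) = T, so the formula = F.
Row P=T, Q=F, R=T, S=F, T=F: (¬¬(Q ⊕ T) ∧ ((R ∧ S ∧ P ∧ S) ⊕ Q)) = F, ¬(R ↔ (P ↔ (T ↔ R))) = T, ((¬¬(Q ⊕ T) ∧ ((R ∧ S ∧ P ∧ S) ⊕ Q)) → ¬(R ↔ (P ↔ (T ↔ R)))) = T, so the formula = F.
Row P=T, Q=T, R=F, S=T, T=T: (¬¬(Q ⊕ T) ∧ ((R ∧ S ∧ P ∧ S) ⊕ Q)) = F, ¬(R ↔ (P ↔ (T ↔ R))) = F, ((¬¬(Q ⊕ T) ∧ ((R ∧ S ∧ P ∧ S) ⊕ Q)) → ¬(R ↔ (P ↔ (T ↔ R)))) = T, so the formula = F.
Row P=T, Q=T, R=T, S=T, T=T: (¬¬(Q ⊕ T) ∧ ((R ∧ S ∧ P ∧ S) ⊕ Q)) = F, ¬(R ↔ (P ↔ (T ↔ R))) = F, ((¬¬(Q ⊕ T) ∧ ((R ∧ S ∧ P ∧ S) ⊕ Q)) → ¬(R ↔ (P ↔ (T ↔ R)))) = T, so the formula = F.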